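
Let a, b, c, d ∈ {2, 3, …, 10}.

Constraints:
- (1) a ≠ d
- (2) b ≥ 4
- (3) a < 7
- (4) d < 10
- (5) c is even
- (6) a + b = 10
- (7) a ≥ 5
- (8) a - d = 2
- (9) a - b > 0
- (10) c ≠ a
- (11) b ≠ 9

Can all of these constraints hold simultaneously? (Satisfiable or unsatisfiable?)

Satisfiable

One satisfying assignment is a = 6, b = 4, c = 8, d = 4.
For the less obvious constraints — constraint 6: a + b = 10; constraint 8: a - d = 2; constraint 9: a - b = 2 — and the others hold by inspection.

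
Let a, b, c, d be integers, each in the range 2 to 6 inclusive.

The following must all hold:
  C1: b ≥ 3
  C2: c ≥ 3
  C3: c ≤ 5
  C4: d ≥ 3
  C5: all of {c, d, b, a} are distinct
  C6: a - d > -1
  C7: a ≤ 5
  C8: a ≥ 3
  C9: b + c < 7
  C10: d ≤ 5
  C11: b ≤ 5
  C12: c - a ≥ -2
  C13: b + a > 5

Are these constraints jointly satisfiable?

Constraints 1, 2, 3, 4, 7, 8, 10, and 11 confine each of c, d, b, a to the 3 values {3, …, 5}.
Constraint 5 requires all 4 of them to be distinct, but only 3 values are available — impossible by the pigeonhole principle.

Unsatisfiable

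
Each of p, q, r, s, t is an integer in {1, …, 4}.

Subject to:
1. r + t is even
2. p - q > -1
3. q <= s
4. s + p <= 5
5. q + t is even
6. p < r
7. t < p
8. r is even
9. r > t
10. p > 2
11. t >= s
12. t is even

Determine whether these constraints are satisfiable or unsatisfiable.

Satisfiable

Setting (p, q, r, s, t) = (3, 2, 4, 2, 2) satisfies everything: constraint 1: r + t = 6 is even; constraint 2: p - q = 1; constraint 4: s + p = 5, and the others follow.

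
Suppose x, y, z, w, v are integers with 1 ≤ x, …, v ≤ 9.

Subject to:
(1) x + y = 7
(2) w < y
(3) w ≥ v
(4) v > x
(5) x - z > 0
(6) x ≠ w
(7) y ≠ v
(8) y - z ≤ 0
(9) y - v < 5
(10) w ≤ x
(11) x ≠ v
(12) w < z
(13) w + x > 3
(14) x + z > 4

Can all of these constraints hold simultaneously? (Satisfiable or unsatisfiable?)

Unsatisfiable

Constraints 2, 3, 4, 5, and 8 give v ≤ w, w < y, y ≤ z, z < x, x < v. Chaining: v ≤ w < y ≤ z < x < v, which forces v < v — impossible.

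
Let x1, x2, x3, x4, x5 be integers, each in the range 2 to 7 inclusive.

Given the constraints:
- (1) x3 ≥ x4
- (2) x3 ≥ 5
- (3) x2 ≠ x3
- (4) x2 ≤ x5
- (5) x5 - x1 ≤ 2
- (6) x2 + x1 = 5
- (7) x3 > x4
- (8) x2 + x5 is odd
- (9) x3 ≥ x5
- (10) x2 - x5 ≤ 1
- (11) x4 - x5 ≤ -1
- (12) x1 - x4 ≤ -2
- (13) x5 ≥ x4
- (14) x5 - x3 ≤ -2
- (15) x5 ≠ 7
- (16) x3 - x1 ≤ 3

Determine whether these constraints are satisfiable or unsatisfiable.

Unsatisfiable

Constraints 11, 12, 14, and 16 give x5 − x4 ≥ 1, x4 − x1 ≥ 2, x1 − x3 ≥ -3, x3 − x5 ≥ 2.
Adding all 4 inequalities: the left sides telescope to 0, and the right sides sum to 1 + 2 + (-3) + 2 = 2. So 0 ≥ 2, which is false.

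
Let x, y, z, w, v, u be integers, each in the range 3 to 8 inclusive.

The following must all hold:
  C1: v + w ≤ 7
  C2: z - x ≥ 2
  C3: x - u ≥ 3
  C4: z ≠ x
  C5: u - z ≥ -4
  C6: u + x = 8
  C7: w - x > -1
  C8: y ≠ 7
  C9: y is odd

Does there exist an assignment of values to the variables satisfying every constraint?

Unsatisfiable

Constraints 2, 3, and 5 give x − u ≥ 3, u − z ≥ -4, z − x ≥ 2.
Adding all 3 inequalities: the left sides telescope to 0, and the right sides sum to 3 + (-4) + 2 = 1. So 0 ≥ 1, which is false.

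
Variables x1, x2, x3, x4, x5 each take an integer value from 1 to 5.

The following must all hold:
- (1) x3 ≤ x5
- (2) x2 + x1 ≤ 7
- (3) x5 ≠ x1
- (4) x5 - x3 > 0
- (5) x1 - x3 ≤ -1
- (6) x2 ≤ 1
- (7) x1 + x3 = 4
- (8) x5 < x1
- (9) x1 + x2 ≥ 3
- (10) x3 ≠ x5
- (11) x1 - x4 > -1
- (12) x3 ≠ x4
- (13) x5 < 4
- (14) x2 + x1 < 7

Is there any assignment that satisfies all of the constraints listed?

Unsatisfiable

Constraints 4, 5, and 8 give x1 < x3, x3 < x5, x5 < x1. Chaining: x1 < x3 < x5 < x1, which forces x1 < x1 — impossible.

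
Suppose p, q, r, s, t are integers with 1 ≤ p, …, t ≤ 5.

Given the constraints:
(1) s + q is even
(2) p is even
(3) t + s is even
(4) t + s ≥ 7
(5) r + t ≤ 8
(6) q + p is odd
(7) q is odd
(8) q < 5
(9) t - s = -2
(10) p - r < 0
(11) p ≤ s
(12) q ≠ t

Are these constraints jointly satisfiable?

Satisfiable

Setting (p, q, r, s, t) = (2, 1, 3, 5, 3) satisfies everything: constraint 4: t + s = 8; constraint 5: r + t = 6; constraint 9: t - s = -2, and the others follow.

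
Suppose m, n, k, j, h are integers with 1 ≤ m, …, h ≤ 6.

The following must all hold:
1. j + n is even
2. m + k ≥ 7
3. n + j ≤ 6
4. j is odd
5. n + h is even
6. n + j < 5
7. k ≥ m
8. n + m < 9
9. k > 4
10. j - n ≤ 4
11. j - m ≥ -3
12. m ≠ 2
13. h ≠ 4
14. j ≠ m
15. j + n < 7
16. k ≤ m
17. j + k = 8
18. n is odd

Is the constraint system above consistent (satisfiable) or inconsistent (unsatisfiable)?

Setting (m, n, k, j, h) = (5, 1, 5, 3, 1) satisfies everything: constraint 2: m + k = 10; constraint 3: n + j = 4, and the others follow.

Satisfiable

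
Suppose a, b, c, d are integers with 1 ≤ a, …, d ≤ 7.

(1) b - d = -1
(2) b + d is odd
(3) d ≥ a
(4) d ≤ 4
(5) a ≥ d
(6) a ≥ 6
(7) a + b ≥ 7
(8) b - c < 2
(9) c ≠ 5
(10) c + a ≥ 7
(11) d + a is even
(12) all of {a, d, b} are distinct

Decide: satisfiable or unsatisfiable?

From constraints 3 and 6: d ≥ a and a ≥ 6, so d ≥ 6. From constraint 4: d ≤ 4. But 4 < 6, so no value of d works.

Unsatisfiable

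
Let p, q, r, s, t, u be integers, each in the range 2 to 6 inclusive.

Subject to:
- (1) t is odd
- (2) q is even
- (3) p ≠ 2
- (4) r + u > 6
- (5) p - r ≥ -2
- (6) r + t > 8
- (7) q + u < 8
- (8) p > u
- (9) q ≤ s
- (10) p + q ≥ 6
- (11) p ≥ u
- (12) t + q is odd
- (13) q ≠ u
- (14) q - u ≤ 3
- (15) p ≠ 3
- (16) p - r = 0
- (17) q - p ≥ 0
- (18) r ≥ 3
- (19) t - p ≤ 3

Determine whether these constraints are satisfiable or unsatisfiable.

Satisfiable

Setting (p, q, r, s, t, u) = (4, 4, 4, 5, 5, 3) satisfies everything: constraint 4: r + u = 7; constraint 5: p - r = 0, and the others follow.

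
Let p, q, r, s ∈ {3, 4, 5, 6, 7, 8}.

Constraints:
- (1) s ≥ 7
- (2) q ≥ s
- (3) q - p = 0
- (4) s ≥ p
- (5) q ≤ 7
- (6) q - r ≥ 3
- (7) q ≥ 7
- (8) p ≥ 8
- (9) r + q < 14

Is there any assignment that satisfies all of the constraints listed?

Unsatisfiable

From constraints 4 and 8: s ≥ p and p ≥ 8, so s ≥ 8. From constraints 2 and 5: s ≤ q and q ≤ 7, so s ≤ 7. But 7 < 8, so no value of s works.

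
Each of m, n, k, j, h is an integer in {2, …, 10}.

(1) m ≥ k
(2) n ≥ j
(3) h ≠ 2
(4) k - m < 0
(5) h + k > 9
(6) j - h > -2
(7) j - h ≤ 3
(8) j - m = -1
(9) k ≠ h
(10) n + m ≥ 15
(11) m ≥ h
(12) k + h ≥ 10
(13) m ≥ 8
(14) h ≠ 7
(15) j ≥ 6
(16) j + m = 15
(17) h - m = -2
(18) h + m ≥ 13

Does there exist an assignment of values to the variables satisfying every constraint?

Satisfiable

Setting (m, n, k, j, h) = (8, 9, 5, 7, 6) satisfies everything: constraint 4: k - m = -3; constraint 5: h + k = 11; constraint 6: j - h = 1, and the others follow.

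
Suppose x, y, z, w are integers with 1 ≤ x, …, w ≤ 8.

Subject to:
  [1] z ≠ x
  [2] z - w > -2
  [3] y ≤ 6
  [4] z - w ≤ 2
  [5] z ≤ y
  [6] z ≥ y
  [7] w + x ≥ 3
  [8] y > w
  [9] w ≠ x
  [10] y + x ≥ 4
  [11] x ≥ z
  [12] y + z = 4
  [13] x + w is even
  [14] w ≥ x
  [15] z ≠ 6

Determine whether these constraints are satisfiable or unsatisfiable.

Unsatisfiable

Constraints 6, 8, 11, and 14 give x ≤ w, w < y, y ≤ z, z ≤ x. Chaining: x ≤ w < y ≤ z ≤ x, which forces x < x — impossible.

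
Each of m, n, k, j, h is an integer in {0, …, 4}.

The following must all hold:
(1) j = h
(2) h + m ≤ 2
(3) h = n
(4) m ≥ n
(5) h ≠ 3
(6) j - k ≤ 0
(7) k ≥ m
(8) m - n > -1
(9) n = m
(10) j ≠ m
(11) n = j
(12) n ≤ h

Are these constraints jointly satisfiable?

Unsatisfiable

From constraints 1, 3, and 9, j = h = n = m, so j = m. But constraint 10 says j ≠ m. Contradiction.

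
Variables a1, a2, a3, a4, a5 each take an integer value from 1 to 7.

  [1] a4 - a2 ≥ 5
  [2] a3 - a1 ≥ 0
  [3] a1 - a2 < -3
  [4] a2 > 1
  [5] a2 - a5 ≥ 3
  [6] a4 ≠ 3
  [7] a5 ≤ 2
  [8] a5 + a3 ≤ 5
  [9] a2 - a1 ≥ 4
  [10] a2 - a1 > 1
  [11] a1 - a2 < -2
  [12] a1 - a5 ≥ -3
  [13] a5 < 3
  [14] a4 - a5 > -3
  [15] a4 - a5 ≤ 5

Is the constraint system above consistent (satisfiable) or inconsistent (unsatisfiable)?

Unsatisfiable

Constraints 1, 9, 12, and 15 give a5 − a4 ≥ -5, a4 − a2 ≥ 5, a2 − a1 ≥ 4, a1 − a5 ≥ -3.
Adding all 4 inequalities: the left sides telescope to 0, and the right sides sum to (-5) + 5 + 4 + (-3) = 1. So 0 ≥ 1, which is false.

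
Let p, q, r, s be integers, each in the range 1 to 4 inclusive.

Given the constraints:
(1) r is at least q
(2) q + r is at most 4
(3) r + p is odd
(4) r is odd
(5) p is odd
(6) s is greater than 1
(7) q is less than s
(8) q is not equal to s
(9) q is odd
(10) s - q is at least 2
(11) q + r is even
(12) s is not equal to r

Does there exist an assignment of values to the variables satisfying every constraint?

Constraint 4 makes r odd and constraint 5 makes p odd, so r + p must be even. Constraint 3 says r + p is odd — contradiction.

Unsatisfiable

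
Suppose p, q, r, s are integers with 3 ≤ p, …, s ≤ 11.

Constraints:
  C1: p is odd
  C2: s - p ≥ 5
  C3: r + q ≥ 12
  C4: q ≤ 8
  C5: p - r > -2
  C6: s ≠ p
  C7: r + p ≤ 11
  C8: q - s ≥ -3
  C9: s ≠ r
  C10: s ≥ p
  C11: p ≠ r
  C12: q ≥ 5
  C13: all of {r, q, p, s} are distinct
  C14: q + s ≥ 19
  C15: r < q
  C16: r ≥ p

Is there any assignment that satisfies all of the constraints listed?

Satisfiable

The assignment p = 5, q = 8, r = 6, s = 11 works:
  constraint 2 holds since s - p = 6.
  constraint 3 holds since r + q = 14.
  constraint 5 holds since p - r = -1.
The rest check out directly.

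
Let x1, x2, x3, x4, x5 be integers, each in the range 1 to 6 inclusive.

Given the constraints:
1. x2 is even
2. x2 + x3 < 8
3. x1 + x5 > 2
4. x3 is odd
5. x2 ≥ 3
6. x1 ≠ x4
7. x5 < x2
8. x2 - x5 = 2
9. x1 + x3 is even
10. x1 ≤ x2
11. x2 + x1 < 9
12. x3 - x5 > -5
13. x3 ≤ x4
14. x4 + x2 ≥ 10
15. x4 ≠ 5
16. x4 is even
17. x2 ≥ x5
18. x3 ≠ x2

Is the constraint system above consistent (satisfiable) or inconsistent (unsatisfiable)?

Take x1 = 1, x2 = 6, x3 = 1, x4 = 6, x5 = 4. Then constraint 2: x2 + x3 = 7; constraint 3: x1 + x5 = 5, and every other listed constraint is also met.

Satisfiable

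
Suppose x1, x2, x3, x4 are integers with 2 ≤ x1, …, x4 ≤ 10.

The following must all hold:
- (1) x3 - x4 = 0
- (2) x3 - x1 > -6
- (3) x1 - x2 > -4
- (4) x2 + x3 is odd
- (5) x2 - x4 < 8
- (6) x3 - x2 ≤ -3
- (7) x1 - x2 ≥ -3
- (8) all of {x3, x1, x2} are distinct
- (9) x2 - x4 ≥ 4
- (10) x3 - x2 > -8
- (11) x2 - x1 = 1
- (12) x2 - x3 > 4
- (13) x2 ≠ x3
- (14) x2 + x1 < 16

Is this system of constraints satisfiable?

One satisfying assignment is x1 = 7, x2 = 8, x3 = 3, x4 = 3.
For the less obvious constraints — constraint 1: x3 - x4 = 0; constraint 2: x3 - x1 = -4 — and the others hold by inspection.

Satisfiable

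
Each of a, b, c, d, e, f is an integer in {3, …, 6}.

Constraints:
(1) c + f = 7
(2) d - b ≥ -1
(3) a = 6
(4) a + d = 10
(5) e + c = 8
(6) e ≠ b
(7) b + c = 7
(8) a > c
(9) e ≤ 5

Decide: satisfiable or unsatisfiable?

Satisfiable

The assignment a = 6, b = 3, c = 4, d = 4, e = 4, f = 3 works:
  constraint 1 holds since c + f = 7.
  constraint 2 holds since d - b = 1.
  constraint 4 holds since a + d = 10.
The rest check out directly.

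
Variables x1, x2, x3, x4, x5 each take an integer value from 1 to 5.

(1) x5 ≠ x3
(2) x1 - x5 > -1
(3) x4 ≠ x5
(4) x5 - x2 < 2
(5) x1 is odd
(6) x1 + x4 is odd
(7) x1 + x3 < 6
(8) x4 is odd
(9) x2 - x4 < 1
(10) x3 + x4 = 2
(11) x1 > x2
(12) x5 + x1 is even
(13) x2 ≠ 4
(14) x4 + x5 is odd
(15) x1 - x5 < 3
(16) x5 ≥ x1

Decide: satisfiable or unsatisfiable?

Constraint 5 makes x1 odd and constraint 8 makes x4 odd, so x1 + x4 must be even. Constraint 6 says x1 + x4 is odd — contradiction.

Unsatisfiable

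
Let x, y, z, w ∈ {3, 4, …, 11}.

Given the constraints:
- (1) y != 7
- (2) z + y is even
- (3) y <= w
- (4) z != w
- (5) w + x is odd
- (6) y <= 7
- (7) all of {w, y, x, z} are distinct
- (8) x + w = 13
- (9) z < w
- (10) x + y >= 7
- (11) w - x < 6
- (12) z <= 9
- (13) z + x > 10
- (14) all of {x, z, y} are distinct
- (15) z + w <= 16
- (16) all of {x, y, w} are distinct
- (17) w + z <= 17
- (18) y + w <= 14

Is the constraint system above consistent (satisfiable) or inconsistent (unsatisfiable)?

Satisfiable

Take x = 5, y = 4, z = 6, w = 8. Then constraint 8: x + w = 13; constraint 10: x + y = 9; constraint 11: w - x = 3, and every other listed constraint is also met.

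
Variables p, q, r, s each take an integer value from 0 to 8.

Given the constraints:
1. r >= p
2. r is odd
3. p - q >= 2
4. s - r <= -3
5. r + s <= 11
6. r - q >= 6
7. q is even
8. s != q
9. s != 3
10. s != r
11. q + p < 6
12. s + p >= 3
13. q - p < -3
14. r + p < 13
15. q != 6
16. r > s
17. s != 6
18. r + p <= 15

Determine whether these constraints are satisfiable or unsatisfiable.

One satisfying assignment is p = 5, q = 0, r = 7, s = 1.
For the less obvious constraints — constraint 3: p - q = 5; constraint 4: s - r = -6; constraint 5: r + s = 8 — and the others hold by inspection.

Satisfiable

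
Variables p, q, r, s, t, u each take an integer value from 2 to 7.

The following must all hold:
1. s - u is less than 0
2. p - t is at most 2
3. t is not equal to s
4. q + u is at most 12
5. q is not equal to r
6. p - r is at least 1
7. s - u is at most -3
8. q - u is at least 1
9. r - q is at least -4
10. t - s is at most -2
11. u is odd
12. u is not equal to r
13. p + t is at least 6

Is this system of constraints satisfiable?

Unsatisfiable

Constraints 2, 6, 7, 8, 9, and 10 give p − r ≥ 1, r − q ≥ -4, q − u ≥ 1, u − s ≥ 3, s − t ≥ 2, t − p ≥ -2.
Adding all 6 inequalities: the left sides telescope to 0, and the right sides sum to 1 + (-4) + 1 + 3 + 2 + (-2) = 1. So 0 ≥ 1, which is false.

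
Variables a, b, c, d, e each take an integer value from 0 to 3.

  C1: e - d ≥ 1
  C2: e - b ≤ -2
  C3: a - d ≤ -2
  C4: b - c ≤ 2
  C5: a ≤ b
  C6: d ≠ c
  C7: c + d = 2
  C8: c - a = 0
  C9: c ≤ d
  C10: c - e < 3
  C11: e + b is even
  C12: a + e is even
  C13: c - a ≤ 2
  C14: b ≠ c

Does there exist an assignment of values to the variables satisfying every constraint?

Constraints 1, 2, 3, 4, and 13 give c − b ≥ -2, b − e ≥ 2, e − d ≥ 1, d − a ≥ 2, a − c ≥ -2.
Adding all 5 inequalities: the left sides telescope to 0, and the right sides sum to (-2) + 2 + 1 + 2 + (-2) = 1. So 0 ≥ 1, which is false.

Unsatisfiable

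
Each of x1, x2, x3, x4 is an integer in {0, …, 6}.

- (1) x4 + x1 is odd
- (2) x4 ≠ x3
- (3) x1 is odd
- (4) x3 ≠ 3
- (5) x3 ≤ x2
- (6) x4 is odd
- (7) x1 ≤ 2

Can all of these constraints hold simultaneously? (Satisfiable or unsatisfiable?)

Unsatisfiable

Constraint 6 makes x4 odd and constraint 3 makes x1 odd, so x4 + x1 must be even. Constraint 1 says x4 + x1 is odd — contradiction.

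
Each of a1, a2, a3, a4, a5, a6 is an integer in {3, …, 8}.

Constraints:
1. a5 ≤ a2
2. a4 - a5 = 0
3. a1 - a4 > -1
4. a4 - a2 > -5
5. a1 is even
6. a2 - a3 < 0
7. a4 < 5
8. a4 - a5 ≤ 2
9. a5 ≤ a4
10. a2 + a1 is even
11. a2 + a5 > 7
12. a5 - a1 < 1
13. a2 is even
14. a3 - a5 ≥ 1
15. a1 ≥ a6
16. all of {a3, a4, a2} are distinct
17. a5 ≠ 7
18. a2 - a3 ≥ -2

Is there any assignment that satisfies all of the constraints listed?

Satisfiable

Take a1 = 4, a2 = 6, a3 = 7, a4 = 4, a5 = 4, a6 = 3. Then constraint 2: a4 - a5 = 0; constraint 3: a1 - a4 = 0, and every other listed constraint is also met.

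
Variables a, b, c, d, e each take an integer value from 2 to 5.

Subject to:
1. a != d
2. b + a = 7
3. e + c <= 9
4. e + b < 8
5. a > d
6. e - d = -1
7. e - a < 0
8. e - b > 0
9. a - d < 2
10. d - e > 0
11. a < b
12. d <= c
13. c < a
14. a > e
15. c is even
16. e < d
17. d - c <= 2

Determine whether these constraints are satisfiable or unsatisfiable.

Constraints 8, 10, 11, 12, and 13 give d ≤ c, c < a, a < b, b < e, e < d. Chaining: d ≤ c < a < b < e < d, which forces d < d — impossible.

Unsatisfiable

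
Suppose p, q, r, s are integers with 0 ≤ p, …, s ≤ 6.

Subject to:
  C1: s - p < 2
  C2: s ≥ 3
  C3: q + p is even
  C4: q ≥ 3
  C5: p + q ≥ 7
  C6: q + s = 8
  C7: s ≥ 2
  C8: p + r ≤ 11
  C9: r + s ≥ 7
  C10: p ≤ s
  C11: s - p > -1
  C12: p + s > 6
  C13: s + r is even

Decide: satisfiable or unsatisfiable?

Setting (p, q, r, s) = (4, 4, 6, 4) satisfies everything: constraint 1: s - p = 0; constraint 5: p + q = 8; constraint 6: q + s = 8, and the others follow.

Satisfiable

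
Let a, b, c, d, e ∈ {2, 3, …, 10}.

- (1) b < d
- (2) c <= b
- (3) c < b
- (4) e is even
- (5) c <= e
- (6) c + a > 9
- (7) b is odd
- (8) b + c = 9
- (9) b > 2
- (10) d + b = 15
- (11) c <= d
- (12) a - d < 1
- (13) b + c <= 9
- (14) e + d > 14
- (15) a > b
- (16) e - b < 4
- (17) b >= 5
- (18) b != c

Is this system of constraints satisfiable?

Setting (a, b, c, d, e) = (8, 5, 4, 10, 6) satisfies everything: constraint 6: c + a = 12; constraint 8: b + c = 9; constraint 10: d + b = 15, and the others follow.

Satisfiable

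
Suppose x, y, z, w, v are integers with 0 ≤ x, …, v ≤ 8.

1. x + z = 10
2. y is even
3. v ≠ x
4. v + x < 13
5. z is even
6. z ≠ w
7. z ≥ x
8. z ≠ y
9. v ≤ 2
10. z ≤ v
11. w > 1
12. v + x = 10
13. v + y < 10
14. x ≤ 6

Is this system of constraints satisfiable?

From constraint 14: x ≤ 6. From constraints 9 and 10: z ≤ v ≤ 2. Hence x + z ≤ 8. But constraint 1 requires x + z = 10, and 10 > 8. Contradiction.

Unsatisfiable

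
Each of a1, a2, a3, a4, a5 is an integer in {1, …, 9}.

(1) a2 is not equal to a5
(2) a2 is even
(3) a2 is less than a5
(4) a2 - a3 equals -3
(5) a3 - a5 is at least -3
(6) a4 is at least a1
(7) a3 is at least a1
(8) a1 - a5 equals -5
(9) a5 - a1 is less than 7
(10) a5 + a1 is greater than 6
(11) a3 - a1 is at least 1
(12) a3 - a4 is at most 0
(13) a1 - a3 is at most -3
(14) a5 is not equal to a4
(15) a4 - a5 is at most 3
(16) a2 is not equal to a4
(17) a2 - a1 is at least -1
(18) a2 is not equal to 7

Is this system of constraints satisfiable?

Satisfiable

Try a1 = 2, a2 = 2, a3 = 5, a4 = 8, a5 = 7.
Check constraint 4: a2 - a3 = -3; constraint 5: a3 - a5 = -2. The remaining constraints are straightforward to verify.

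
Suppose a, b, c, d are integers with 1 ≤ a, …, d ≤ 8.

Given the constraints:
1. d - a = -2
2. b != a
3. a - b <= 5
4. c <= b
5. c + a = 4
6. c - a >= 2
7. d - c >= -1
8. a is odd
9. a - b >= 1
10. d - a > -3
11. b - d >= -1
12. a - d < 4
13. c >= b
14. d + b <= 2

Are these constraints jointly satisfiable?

Unsatisfiable

Constraints 6, 7, 9, and 11 give c − a ≥ 2, a − b ≥ 1, b − d ≥ -1, d − c ≥ -1.
Adding all 4 inequalities: the left sides telescope to 0, and the right sides sum to 2 + 1 + (-1) + (-1) = 1. So 0 ≥ 1, which is false.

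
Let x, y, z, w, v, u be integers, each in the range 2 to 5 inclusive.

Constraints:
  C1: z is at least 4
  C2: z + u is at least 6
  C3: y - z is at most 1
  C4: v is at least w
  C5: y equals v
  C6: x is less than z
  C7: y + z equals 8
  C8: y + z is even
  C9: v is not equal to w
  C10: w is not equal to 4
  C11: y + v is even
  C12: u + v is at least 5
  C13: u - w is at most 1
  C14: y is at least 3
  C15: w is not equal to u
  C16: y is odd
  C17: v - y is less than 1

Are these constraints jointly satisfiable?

Satisfiable

One satisfying assignment is x = 3, y = 3, z = 5, w = 2, v = 3, u = 3.
For the less obvious constraints — constraint 2: z + u = 8; constraint 3: y - z = -2 — and the others hold by inspection.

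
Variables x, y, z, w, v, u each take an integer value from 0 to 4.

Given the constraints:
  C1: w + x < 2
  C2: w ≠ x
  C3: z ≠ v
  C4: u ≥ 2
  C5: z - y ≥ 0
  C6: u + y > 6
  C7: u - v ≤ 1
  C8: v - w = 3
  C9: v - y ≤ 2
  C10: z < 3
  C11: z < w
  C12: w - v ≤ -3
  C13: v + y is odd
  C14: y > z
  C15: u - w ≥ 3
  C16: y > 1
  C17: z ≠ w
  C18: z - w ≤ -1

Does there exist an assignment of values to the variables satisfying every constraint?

Constraints 5, 7, 9, 15, and 18 give u − w ≥ 3, w − z ≥ 1, z − y ≥ 0, y − v ≥ -2, v − u ≥ -1.
Adding all 5 inequalities: the left sides telescope to 0, and the right sides sum to 3 + 1 + 0 + (-2) + (-1) = 1. So 0 ≥ 1, which is false.

Unsatisfiable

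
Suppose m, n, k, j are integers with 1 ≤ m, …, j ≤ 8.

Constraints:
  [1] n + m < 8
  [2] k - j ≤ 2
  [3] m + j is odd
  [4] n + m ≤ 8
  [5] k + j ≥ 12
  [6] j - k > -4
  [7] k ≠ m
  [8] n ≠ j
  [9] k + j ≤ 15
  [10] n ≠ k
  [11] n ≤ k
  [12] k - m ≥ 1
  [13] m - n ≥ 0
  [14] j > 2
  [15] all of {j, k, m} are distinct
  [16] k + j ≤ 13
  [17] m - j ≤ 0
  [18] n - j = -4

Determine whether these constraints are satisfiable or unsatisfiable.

Satisfiable

Try m = 5, n = 2, k = 7, j = 6.
Check constraint 1: n + m = 7; constraint 2: k - j = 1; constraint 4: n + m = 7. The remaining constraints are straightforward to verify.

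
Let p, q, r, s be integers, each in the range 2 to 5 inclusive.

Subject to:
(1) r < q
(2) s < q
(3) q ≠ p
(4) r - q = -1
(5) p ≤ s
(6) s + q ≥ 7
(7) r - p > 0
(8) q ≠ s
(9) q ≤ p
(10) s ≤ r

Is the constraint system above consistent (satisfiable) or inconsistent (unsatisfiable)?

Constraints 1, 5, 9, and 10 give p ≤ s, s ≤ r, r < q, q ≤ p. Chaining: p ≤ s ≤ r < q ≤ p, which forces p < p — impossible.

Unsatisfiable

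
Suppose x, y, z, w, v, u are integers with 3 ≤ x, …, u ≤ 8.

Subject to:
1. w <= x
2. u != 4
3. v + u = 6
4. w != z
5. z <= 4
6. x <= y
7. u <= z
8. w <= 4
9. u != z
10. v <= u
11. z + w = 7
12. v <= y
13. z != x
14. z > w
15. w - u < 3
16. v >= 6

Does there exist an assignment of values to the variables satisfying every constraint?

From constraints 10 and 16: u ≥ v and v ≥ 6, so u ≥ 6. From constraints 5 and 7: u ≤ z and z ≤ 4, so u ≤ 4. But 4 < 6, so no value of u works.

Unsatisfiable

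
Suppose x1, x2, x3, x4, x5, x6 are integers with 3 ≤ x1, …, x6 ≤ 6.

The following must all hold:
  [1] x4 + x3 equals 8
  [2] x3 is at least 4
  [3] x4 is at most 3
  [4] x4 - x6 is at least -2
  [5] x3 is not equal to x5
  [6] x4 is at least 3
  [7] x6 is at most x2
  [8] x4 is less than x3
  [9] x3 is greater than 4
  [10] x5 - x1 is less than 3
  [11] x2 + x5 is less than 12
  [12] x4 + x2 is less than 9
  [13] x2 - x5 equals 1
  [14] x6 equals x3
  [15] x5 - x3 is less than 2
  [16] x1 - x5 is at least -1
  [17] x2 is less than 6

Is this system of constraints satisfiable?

Satisfiable

The assignment x1 = 3, x2 = 5, x3 = 5, x4 = 3, x5 = 4, x6 = 5 works:
  constraint 1 holds since x4 + x3 = 8.
  constraint 4 holds since x4 - x6 = -2.
The rest check out directly.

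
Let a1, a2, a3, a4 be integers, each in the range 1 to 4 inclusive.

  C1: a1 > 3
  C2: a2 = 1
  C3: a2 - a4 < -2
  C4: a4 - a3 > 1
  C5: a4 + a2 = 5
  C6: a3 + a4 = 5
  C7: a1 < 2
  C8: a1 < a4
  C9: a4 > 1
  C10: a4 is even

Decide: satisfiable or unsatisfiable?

From constraint 1: a1 ≥ 4. From constraint 7: a1 ≤ 1. But 1 < 4, so no value of a1 works.

Unsatisfiable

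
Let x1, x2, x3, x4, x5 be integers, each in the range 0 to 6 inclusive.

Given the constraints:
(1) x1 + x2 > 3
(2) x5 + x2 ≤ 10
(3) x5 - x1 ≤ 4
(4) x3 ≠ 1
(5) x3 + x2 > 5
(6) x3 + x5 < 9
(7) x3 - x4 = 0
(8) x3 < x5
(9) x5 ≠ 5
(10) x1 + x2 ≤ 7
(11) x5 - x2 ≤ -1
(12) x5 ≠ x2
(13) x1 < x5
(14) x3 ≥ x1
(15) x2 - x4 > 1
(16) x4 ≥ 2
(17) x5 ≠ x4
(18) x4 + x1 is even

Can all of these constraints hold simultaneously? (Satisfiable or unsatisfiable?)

Try x1 = 0, x2 = 5, x3 = 2, x4 = 2, x5 = 4.
Check constraint 1: x1 + x2 = 5; constraint 2: x5 + x2 = 9. The remaining constraints are straightforward to verify.

Satisfiable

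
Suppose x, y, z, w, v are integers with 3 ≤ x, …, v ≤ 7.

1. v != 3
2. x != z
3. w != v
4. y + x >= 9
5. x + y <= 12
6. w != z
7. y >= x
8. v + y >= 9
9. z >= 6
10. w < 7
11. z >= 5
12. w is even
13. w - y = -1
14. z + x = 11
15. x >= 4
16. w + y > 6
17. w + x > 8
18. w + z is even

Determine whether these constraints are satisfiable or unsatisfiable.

The assignment x = 5, y = 5, z = 6, w = 4, v = 7 works:
  constraint 4 holds since y + x = 10.
  constraint 5 holds since x + y = 10.
The rest check out directly.

Satisfiable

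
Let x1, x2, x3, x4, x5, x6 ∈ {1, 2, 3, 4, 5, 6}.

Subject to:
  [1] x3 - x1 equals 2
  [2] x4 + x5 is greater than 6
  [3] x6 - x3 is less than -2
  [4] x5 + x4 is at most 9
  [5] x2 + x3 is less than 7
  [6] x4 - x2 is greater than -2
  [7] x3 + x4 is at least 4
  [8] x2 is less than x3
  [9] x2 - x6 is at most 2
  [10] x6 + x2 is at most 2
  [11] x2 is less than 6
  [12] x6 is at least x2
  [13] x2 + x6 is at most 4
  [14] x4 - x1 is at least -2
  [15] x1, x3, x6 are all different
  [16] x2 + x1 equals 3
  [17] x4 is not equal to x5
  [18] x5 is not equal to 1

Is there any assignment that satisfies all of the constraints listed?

Setting (x1, x2, x3, x4, x5, x6) = (2, 1, 4, 2, 6, 1) satisfies everything: constraint 1: x3 - x1 = 2; constraint 2: x4 + x5 = 8, and the others follow.

Satisfiable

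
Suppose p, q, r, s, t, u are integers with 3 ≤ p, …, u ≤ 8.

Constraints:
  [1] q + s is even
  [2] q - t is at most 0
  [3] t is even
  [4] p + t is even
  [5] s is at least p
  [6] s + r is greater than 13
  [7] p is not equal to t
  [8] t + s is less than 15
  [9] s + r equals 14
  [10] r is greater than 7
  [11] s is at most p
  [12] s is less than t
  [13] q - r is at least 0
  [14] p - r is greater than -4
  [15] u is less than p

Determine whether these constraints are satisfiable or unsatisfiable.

Satisfiable

Take p = 6, q = 8, r = 8, s = 6, t = 8, u = 3. Then constraint 2: q - t = 0; constraint 6: s + r = 14, and every other listed constraint is also met.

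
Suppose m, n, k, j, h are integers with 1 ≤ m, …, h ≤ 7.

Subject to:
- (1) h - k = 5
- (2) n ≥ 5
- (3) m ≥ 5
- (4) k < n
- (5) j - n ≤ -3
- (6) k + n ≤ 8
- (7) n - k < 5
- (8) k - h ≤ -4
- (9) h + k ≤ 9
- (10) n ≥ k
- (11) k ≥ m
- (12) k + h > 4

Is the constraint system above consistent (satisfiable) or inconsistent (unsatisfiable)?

From constraints 3 and 11: k ≥ m ≥ 5. From constraint 2: n ≥ 5. Hence k + n ≥ 10. But constraint 6 requires k + n ≤ 8, and 8 < 10. Contradiction.

Unsatisfiable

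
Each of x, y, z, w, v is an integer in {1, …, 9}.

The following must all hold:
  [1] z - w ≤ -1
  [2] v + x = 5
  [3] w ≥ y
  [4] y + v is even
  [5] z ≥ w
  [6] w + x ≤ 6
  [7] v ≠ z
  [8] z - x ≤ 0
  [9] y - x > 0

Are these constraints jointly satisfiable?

Unsatisfiable

Constraints 3, 5, 8, and 9 give y ≤ w, w ≤ z, z ≤ x, x < y. Chaining: y ≤ w ≤ z ≤ x < y, which forces y < y — impossible.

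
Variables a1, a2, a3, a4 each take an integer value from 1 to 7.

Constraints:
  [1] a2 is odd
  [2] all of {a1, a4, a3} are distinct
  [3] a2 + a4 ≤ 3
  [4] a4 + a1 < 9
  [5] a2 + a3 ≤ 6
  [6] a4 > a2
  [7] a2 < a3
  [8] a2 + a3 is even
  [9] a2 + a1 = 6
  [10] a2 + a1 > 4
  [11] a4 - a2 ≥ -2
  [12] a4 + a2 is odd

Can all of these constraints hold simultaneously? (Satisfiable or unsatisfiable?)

Setting (a1, a2, a3, a4) = (5, 1, 3, 2) satisfies everything: constraint 3: a2 + a4 = 3; constraint 4: a4 + a1 = 7; constraint 5: a2 + a3 = 4, and the others follow.

Satisfiable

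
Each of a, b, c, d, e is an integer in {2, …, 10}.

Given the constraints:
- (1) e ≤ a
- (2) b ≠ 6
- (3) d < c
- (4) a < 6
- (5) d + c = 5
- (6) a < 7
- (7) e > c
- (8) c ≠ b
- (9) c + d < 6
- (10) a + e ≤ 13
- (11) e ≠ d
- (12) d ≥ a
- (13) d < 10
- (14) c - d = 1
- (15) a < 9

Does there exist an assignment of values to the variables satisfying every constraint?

Unsatisfiable

Constraints 1, 3, 7, and 12 give d < c, c < e, e ≤ a, a ≤ d. Chaining: d < c < e ≤ a ≤ d, which forces d < d — impossible.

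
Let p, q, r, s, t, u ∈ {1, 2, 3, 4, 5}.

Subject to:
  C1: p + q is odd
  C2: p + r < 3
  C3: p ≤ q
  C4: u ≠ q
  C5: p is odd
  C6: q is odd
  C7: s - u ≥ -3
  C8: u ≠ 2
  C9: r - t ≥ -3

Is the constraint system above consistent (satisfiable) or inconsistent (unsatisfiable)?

Constraint 5 makes p odd and constraint 6 makes q odd, so p + q must be even. Constraint 1 says p + q is odd — contradiction.

Unsatisfiable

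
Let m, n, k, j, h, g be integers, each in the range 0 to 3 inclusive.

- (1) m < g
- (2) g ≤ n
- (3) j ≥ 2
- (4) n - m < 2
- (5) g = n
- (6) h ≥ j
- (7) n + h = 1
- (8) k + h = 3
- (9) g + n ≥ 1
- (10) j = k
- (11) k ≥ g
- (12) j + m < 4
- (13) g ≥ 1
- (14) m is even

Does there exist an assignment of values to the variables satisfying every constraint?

From constraints 2 and 13: n ≥ g ≥ 1. From constraints 3 and 6: h ≥ j ≥ 2. Hence n + h ≥ 3. But constraint 7 requires n + h = 1, and 1 < 3. Contradiction.

Unsatisfiable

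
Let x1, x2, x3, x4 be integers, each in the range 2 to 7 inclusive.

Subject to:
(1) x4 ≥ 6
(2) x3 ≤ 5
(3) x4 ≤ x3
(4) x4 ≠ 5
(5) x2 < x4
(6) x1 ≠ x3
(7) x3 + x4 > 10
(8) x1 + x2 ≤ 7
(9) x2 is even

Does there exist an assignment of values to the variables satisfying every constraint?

From constraint 1: x4 ≥ 6. From constraints 2 and 3: x4 ≤ x3 and x3 ≤ 5, so x4 ≤ 5. But 5 < 6, so no value of x4 works.

Unsatisfiable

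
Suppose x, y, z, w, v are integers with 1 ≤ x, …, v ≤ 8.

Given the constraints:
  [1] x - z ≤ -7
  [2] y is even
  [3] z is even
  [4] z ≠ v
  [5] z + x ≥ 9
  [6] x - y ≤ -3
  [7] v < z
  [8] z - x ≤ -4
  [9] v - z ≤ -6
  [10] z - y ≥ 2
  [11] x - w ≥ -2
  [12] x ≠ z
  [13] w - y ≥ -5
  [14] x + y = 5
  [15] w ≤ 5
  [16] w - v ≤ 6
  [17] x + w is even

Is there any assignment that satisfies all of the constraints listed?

Unsatisfiable

Constraints 6, 8, 9, 13, and 16 give z − v ≥ 6, v − w ≥ -6, w − y ≥ -5, y − x ≥ 3, x − z ≥ 4.
Adding all 5 inequalities: the left sides telescope to 0, and the right sides sum to 6 + (-6) + (-5) + 3 + 4 = 2. So 0 ≥ 2, which is false.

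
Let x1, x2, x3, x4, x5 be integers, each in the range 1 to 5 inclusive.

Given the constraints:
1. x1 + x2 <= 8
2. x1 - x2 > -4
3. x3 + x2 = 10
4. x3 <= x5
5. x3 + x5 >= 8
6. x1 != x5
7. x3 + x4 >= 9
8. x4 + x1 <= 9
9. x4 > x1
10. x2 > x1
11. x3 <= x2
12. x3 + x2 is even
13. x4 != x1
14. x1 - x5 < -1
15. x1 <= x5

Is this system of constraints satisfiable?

Satisfiable

Setting (x1, x2, x3, x4, x5) = (3, 5, 5, 5, 5) satisfies everything: constraint 1: x1 + x2 = 8; constraint 2: x1 - x2 = -2, and the others follow.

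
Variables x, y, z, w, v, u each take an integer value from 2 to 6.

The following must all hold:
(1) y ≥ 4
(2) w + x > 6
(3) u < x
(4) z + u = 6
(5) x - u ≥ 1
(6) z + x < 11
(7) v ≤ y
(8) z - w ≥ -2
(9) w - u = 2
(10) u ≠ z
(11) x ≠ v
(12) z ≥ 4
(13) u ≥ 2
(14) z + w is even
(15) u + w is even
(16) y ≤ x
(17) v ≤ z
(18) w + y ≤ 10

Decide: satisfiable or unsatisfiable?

The assignment x = 4, y = 4, z = 4, w = 4, v = 2, u = 2 works:
  constraint 2 holds since w + x = 8.
  constraint 4 holds since z + u = 6.
The rest check out directly.

Satisfiable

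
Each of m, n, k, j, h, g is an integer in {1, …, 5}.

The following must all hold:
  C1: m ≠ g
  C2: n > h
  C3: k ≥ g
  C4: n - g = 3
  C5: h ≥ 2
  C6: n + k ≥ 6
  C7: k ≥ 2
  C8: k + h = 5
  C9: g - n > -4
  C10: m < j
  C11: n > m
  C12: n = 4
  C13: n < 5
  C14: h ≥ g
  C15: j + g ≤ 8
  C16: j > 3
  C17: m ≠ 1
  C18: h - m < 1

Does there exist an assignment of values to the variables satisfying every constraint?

Take m = 2, n = 4, k = 3, j = 4, h = 2, g = 1. Then constraint 4: n - g = 3; constraint 6: n + k = 7, and every other listed constraint is also met.

Satisfiable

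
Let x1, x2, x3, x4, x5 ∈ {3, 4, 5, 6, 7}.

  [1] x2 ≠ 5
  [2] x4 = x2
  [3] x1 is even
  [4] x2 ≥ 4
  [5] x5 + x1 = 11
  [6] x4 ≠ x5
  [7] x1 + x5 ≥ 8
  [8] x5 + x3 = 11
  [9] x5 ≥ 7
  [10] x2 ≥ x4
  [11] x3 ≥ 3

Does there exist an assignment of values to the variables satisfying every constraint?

Satisfiable

One satisfying assignment is x1 = 4, x2 = 6, x3 = 4, x4 = 6, x5 = 7.
For the less obvious constraints — constraint 5: x5 + x1 = 11; constraint 7: x1 + x5 = 11; constraint 8: x5 + x3 = 11 — and the others hold by inspection.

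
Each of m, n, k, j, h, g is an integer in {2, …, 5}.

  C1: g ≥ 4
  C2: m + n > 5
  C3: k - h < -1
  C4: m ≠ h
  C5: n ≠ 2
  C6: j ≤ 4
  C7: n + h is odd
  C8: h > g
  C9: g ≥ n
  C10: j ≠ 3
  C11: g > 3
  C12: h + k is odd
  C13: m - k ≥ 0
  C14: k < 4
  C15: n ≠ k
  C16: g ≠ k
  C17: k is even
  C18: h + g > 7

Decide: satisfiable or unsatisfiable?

One satisfying assignment is m = 2, n = 4, k = 2, j = 2, h = 5, g = 4.
For the less obvious constraints — constraint 2: m + n = 6; constraint 3: k - h = -3 — and the others hold by inspection.

Satisfiable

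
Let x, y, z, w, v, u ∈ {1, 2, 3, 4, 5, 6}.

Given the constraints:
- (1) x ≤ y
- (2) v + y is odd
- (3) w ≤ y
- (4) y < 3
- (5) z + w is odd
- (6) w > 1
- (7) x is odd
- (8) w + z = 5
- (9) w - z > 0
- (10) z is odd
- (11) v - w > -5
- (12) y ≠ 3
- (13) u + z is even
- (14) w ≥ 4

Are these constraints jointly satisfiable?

Unsatisfiable

From constraints 3 and 14: y ≥ w and w ≥ 4, so y ≥ 4. From constraint 4: y ≤ 2. But 2 < 4, so no value of y works.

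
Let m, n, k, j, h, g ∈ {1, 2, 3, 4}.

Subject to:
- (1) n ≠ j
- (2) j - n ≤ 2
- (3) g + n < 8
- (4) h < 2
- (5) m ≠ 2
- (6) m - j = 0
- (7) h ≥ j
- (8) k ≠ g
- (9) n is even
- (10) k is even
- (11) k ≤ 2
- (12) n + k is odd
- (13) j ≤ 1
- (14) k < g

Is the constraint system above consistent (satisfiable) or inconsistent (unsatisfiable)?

Unsatisfiable

Constraint 9 makes n even and constraint 10 makes k even, so n + k must be even. Constraint 12 says n + k is odd — contradiction.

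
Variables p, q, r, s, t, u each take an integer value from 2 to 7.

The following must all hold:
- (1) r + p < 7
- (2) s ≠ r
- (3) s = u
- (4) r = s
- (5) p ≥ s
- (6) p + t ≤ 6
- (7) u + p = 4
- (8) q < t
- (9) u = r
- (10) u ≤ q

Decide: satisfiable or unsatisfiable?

From constraints 3 and 9, s = u = r, so s = r. But constraint 2 says s ≠ r. Contradiction.

Unsatisfiable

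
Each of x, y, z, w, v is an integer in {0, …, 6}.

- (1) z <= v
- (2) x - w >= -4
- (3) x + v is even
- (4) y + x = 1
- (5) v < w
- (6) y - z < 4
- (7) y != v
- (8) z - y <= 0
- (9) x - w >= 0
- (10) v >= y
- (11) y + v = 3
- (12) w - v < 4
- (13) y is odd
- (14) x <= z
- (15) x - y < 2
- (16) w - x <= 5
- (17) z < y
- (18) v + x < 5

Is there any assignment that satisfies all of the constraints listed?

Constraints 5, 9, 10, 14, and 17 give x ≤ z, z < y, y ≤ v, v < w, w ≤ x. Chaining: x ≤ z < y ≤ v < w ≤ x, which forces x < x — impossible.

Unsatisfiable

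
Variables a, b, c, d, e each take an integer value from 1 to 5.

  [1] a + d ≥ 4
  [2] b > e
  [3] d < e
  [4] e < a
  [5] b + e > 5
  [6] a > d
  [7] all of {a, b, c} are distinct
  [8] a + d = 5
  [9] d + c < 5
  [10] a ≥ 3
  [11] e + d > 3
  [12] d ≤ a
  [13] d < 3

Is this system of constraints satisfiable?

Satisfiable

One satisfying assignment is a = 4, b = 5, c = 3, d = 1, e = 3.
For the less obvious constraints — constraint 1: a + d = 5; constraint 5: b + e = 8; constraint 8: a + d = 5 — and the others hold by inspection.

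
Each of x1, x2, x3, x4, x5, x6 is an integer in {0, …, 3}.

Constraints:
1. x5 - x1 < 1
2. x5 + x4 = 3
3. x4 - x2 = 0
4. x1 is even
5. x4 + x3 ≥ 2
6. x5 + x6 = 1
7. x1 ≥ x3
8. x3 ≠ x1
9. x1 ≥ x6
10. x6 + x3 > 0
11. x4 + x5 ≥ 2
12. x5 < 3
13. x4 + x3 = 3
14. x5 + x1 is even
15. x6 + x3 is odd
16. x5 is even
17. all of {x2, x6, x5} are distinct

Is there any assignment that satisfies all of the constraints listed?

Satisfiable

One satisfying assignment is x1 = 2, x2 = 3, x3 = 0, x4 = 3, x5 = 0, x6 = 1.
For the less obvious constraints — constraint 1: x5 - x1 = -2; constraint 2: x5 + x4 = 3 — and the others hold by inspection.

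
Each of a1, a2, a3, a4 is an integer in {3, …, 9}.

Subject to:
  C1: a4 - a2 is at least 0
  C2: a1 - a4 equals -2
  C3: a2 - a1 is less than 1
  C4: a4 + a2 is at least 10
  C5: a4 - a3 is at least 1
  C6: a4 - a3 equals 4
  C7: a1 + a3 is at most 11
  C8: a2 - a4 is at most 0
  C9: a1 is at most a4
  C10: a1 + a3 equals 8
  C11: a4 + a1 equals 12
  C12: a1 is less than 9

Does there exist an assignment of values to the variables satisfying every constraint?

One satisfying assignment is a1 = 5, a2 = 5, a3 = 3, a4 = 7.
For the less obvious constraints — constraint 1: a4 - a2 = 2; constraint 2: a1 - a4 = -2 — and the others hold by inspection.

Satisfiable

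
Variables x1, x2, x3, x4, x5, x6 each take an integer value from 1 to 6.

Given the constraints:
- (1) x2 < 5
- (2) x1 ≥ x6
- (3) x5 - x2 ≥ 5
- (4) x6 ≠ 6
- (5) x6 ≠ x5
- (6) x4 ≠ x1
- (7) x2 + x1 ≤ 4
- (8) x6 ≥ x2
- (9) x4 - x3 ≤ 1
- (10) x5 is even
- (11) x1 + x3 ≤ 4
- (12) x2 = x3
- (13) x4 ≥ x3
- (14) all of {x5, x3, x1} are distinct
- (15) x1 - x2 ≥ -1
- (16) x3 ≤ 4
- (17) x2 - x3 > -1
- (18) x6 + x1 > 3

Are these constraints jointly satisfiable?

The assignment x1 = 3, x2 = 1, x3 = 1, x4 = 1, x5 = 6, x6 = 3 works:
  constraint 3 holds since x5 - x2 = 5.
  constraint 7 holds since x2 + x1 = 4.
  constraint 9 holds since x4 - x3 = 0.
The rest check out directly.

Satisfiable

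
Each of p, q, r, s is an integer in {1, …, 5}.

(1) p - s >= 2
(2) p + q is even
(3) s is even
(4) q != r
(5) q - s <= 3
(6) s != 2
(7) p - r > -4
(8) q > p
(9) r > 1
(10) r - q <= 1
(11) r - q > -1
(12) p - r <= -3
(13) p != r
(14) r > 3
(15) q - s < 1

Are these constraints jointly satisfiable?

Constraints 1, 5, 10, and 12 give q − r ≥ -1, r − p ≥ 3, p − s ≥ 2, s − q ≥ -3.
Adding all 4 inequalities: the left sides telescope to 0, and the right sides sum to (-1) + 3 + 2 + (-3) = 1. So 0 ≥ 1, which is false.

Unsatisfiable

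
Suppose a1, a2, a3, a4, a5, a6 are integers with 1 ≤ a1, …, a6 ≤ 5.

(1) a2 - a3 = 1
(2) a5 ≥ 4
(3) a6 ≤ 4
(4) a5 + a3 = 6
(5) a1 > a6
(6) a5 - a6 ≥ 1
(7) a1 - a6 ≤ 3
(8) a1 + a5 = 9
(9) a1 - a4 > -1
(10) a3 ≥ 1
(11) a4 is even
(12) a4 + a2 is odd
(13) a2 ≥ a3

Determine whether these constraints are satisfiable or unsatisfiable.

Satisfiable

Take a1 = 5, a2 = 3, a3 = 2, a4 = 4, a5 = 4, a6 = 3. Then constraint 1: a2 - a3 = 1; constraint 4: a5 + a3 = 6, and every other listed constraint is also met.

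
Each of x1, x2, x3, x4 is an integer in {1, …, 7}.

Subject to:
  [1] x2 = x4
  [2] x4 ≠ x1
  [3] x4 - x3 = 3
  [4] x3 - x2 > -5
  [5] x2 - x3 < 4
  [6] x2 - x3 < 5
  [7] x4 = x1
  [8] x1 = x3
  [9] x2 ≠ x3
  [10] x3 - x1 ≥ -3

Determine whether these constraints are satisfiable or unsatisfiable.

From constraints 1, 7, and 8, x2 = x4 = x1 = x3, so x2 = x3. But constraint 9 says x2 ≠ x3. Contradiction.

Unsatisfiable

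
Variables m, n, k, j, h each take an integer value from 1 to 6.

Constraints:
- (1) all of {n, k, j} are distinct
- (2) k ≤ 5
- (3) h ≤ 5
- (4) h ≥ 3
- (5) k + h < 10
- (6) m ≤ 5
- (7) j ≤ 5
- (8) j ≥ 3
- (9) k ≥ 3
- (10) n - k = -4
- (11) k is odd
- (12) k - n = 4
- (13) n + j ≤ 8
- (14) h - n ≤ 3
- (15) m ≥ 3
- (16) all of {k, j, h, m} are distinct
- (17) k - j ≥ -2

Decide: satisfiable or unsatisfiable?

Constraints 2, 3, 4, 6, 7, 8, 9, and 15 confine each of k, j, h, m to the 3 values {3, …, 5}.
Constraint 16 requires all 4 of them to be distinct, but only 3 values are available — impossible by the pigeonhole principle.

Unsatisfiable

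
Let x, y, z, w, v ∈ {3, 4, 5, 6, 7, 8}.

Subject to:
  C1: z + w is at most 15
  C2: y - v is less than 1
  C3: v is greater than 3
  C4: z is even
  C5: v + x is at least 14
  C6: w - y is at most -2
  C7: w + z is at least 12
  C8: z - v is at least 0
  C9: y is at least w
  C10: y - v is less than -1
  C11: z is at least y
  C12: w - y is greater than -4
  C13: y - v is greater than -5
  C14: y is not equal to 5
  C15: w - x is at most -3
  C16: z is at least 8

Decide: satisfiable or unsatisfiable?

Satisfiable

Try x = 8, y = 6, z = 8, w = 4, v = 8.
Check constraint 1: z + w = 12; constraint 2: y - v = -2. The remaining constraints are straightforward to verify.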